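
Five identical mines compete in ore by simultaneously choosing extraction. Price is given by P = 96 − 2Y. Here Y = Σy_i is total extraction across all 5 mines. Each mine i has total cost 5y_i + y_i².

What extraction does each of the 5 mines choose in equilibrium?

A representative mine's profit is π_i = y_i(96 − 2Y) − 5y_i − y_i², with Y = y_i + Σ_{j≠i} y_j.
First-order condition: 91 − 6y_i − 2Σ_{j≠i} y_j = 0.
In a symmetric equilibrium every mine chooses the same y, so Σ_{j≠i} y_j = 4y. The condition becomes 91 − 14y = 0, giving y = 91/14 = 6.5.

6.5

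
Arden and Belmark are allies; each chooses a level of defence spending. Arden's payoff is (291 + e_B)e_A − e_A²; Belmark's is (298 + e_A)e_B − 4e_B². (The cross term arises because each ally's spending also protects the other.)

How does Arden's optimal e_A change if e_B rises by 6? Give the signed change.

3

Expanding Arden's payoff: 291e_A + e_Be_A − e_A².
∂π/∂e_A = 291 + e_B − 2e_A = 0, so e_A = 145.5 + 0.5e_B.
The reaction-function slope is 0.5, so a 6-unit rise in e_B moves e_A by 0.5 × 6 = 3. Arden's best response rises — the actions are strategic complements.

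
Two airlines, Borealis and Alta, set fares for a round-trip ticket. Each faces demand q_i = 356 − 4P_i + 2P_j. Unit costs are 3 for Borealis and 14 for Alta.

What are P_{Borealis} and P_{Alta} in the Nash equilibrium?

62.8, 67.2

Borealis's profit: π = (P_{Borealis} − 3)(356 − 4P_{Borealis} + 2P_{Alta}).
∂π/∂P_{Borealis} = 368 − 8P_{Borealis} + 2P_{Alta} = 0 ⇒ P_{Borealis} = 46 + 0.25P_{Alta}.
Similarly P_{Alta} = 51.5 + 0.25P_{Borealis}.
Plugging P_{Alta} into Borealis's best response: P_{Borealis} = 46 + 0.25(51.5 + 0.25P_{Borealis}) ⇒ 0.9375P_{Borealis} = 58.875, so P_{Borealis} = 62.8.
Then P_{Alta} = 51.5 + 0.25·62.8 = 67.2.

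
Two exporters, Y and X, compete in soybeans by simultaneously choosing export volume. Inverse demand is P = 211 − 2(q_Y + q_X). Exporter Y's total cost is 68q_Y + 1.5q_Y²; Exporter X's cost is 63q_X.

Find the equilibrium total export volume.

Exporter Y's profit: π = q_Y(211 − 2(q_Y + q_X)) − 68q_Y − 1.5q_Y².
∂π/∂q_Y = 143 − 7q_Y − 2q_X = 0, so q_Y = 143/7 − (2/7)q_X.
For X: ∂π/∂q_X = 148 − 4q_X − 2q_Y = 0 ⇒ q_X = 37 − 0.5q_Y.
Substituting the second reaction function into the first: q_Y = 143/7 − (2/7)(37 − 0.5q_Y), which gives (6/7)q_Y = 69/7 ⇒ q_Y = 11.5.
Then q_X = 37 − 0.5·11.5 = 31.25.
Total export volume: 11.5 + 31.25 = 42.75.

42.75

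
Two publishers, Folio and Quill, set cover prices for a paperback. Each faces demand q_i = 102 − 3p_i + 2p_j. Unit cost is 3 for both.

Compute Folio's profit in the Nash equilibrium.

1837.6875

Folio's profit: π = (p_{Folio} − 3)(102 − 3p_{Folio} + 2p_{Quill}).
∂π/∂p_{Folio} = 111 − 6p_{Folio} + 2p_{Quill} = 0 ⇒ p_{Folio} = 18.5 + (1/3)p_{Quill}.
The game is symmetric, so in equilibrium p_{Quill} = p_{Folio}: the reaction function gives (2/3)p_{Folio} = 18.5, hence p_{Folio} = 27.75.
q_{Folio} = 102 − 3·27.75 + 2·27.75 = 74.25.
Profit = (27.75 − 3)·74.25 = 1837.6875.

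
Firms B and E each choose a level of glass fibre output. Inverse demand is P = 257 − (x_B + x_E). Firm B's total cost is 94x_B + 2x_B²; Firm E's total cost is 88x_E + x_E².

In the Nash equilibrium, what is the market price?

Firm B's profit: π = x_B(257 − (x_B + x_E)) − 94x_B − 2x_B².
∂π/∂x_B = 163 − 6x_B − x_E = 0, so x_B = 163/6 − (1/6)x_E.
For E: ∂π/∂x_E = 169 − 4x_E − x_B = 0 ⇒ x_E = 42.25 − 0.25x_B.
Substituting the second reaction function into the first: x_B = 163/6 − (1/6)(42.25 − 0.25x_B), which gives (23/24)x_B = 20.125 ⇒ x_B = 21.
Then x_E = 42.25 − 0.25·21 = 37.
Equilibrium price: P = 257 − 58 = 199.

199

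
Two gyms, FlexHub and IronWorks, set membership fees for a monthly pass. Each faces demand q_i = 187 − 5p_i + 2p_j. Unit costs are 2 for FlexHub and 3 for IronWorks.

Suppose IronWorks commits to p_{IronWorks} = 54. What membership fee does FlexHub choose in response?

FlexHub's profit: π = (p_{FlexHub} − 2)(187 − 5p_{FlexHub} + 2p_{IronWorks}).
∂π/∂p_{FlexHub} = 197 − 10p_{FlexHub} + 2p_{IronWorks} = 0 ⇒ p_{FlexHub} = 19.7 + 0.2p_{IronWorks}.
At p_{IronWorks} = 54: p_{FlexHub} = 19.7 + 0.2·54 = 30.5.

30.5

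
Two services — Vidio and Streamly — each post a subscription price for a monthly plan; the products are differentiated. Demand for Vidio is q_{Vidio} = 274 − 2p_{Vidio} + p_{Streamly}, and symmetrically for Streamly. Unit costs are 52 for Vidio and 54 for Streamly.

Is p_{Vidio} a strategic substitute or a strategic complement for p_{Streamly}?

strategic complements

Vidio's profit: π = (p_{Vidio} − 52)(274 − 2p_{Vidio} + p_{Streamly}).
∂π/∂p_{Vidio} = 378 − 4p_{Vidio} + p_{Streamly} = 0 ⇒ p_{Vidio} = 94.5 + 0.25p_{Streamly}.
The best-response slope dp_{Vidio}/dp_{Streamly} = 0.25 > 0: the reaction function is upward-sloping, so the choices are strategic complements.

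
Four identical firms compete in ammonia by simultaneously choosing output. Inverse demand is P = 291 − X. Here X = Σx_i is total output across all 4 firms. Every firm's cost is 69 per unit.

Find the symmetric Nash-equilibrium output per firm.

A representative firm's profit is π_i = x_i(291 − X) − 69x_i, with X = x_i + Σ_{j≠i} x_j.
First-order condition: 222 − 2x_i − Σ_{j≠i} x_j = 0.
Imposing symmetry (x_j = x for all j) turns Σ_{j≠i} x_j into 3x, so 222 = 5x and x = 44.4.

44.4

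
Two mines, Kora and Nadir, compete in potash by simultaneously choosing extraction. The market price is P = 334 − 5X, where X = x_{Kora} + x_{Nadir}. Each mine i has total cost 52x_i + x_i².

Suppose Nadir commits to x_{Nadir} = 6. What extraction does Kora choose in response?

Mine Kora's profit: π = x_{Kora}(334 − 5(x_{Kora} + x_{Nadir})) − 52x_{Kora} − x_{Kora}².
∂π/∂x_{Kora} = 282 − 12x_{Kora} − 5x_{Nadir} = 0, so x_{Kora} = 23.5 − (5/12)x_{Nadir}.
At x_{Nadir} = 6: x_{Kora} = 23.5 − (5/12)·6 = 21.

21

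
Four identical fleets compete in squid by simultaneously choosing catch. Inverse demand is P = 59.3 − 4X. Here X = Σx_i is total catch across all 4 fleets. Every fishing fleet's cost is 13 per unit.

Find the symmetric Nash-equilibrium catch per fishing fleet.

A representative fishing fleet's profit is π_i = x_i(59.3 − 4X) − 13x_i, with X = x_i + Σ_{j≠i} x_j.
First-order condition: 46.3 − 8x_i − 4Σ_{j≠i} x_j = 0.
In a symmetric equilibrium every fishing fleet chooses the same x, so Σ_{j≠i} x_j = 3x. The condition becomes 46.3 − 20x = 0, giving x = 46.3/20 = 2.315.

2.315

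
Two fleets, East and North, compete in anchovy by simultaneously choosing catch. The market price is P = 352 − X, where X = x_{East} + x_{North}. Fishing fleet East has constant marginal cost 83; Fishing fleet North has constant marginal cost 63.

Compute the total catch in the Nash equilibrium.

186

Fishing fleet East's profit: π = x_{East}(352 − (x_{East} + x_{North})) − 83x_{East}.
∂π/∂x_{East} = 269 − 2x_{East} − x_{North} = 0, so x_{East} = 134.5 − 0.5x_{North}.
By the same steps for North: x_{North} = 144.5 − 0.5x_{East}.
Plugging x_{North} into East's best response: x_{East} = 134.5 − 0.5(144.5 − 0.5x_{East}) ⇒ 0.75x_{East} = 62.25, so x_{East} = 83.
Then x_{North} = 144.5 − 0.5·83 = 103.
Total catch: 83 + 103 = 186.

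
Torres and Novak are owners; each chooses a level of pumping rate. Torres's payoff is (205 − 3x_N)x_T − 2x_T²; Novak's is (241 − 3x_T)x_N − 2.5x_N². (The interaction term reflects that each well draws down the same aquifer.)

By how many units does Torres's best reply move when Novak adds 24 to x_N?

-18

Expanding Torres's payoff: 205x_T − 3x_Nx_T − 2x_T².
∂π/∂x_T = 205 − 3x_N − 4x_T = 0, so x_T = 51.25 − 0.75x_N.
The reaction-function slope is −0.75, so a 24-unit rise in x_N moves x_T by −0.75 × 24 = −18. Torres's best response falls — the actions are strategic substitutes.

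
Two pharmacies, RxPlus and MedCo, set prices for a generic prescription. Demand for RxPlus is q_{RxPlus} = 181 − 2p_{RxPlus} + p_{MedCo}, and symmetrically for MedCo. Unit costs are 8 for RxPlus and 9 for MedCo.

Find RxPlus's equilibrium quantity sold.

115.6

RxPlus's profit: π = (p_{RxPlus} − 8)(181 − 2p_{RxPlus} + p_{MedCo}).
∂π/∂p_{RxPlus} = 197 − 4p_{RxPlus} + p_{MedCo} = 0 ⇒ p_{RxPlus} = 49.25 + 0.25p_{MedCo}.
Similarly p_{MedCo} = 49.75 + 0.25p_{RxPlus}.
Plugging p_{MedCo} into RxPlus's best response: p_{RxPlus} = 49.25 + 0.25(49.75 + 0.25p_{RxPlus}) ⇒ 0.9375p_{RxPlus} = 61.6875, so p_{RxPlus} = 65.8.
Then p_{MedCo} = 49.75 + 0.25·65.8 = 66.2.
q_{RxPlus} = 181 − 2·65.8 + 66.2 = 115.6.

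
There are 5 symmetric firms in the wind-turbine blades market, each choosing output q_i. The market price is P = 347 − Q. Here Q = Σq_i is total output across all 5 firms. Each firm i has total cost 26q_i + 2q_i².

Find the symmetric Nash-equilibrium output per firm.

32.1

A representative firm's profit is π_i = q_i(347 − Q) − 26q_i − 2q_i², with Q = q_i + Σ_{j≠i} q_j.
First-order condition: 321 − 6q_i − Σ_{j≠i} q_j = 0.
Imposing symmetry (q_j = q for all j) turns Σ_{j≠i} q_j into 4q, so 321 = 10q and q = 32.1.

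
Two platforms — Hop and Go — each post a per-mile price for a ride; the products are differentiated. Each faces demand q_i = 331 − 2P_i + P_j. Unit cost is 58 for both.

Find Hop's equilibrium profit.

16562

Hop's profit: π = (P_{Hop} − 58)(331 − 2P_{Hop} + P_{Go}).
∂π/∂P_{Hop} = 447 − 4P_{Hop} + P_{Go} = 0 ⇒ P_{Hop} = 111.75 + 0.25P_{Go}.
Setting P_{Hop} = P_{Go} in the reaction function: P_{Hop} = 111.75 + 0.25P_{Hop}, so P_{Hop} = 111.75 / 0.75 = 149.
q_{Hop} = 331 − 2·149 + 149 = 182.
Profit = (149 − 58)·182 = 16562.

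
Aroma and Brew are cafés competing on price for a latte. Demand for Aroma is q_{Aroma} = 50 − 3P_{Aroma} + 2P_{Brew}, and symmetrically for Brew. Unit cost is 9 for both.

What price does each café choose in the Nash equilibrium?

19.25

Aroma's profit: π = (P_{Aroma} − 9)(50 − 3P_{Aroma} + 2P_{Brew}).
∂π/∂P_{Aroma} = 77 − 6P_{Aroma} + 2P_{Brew} = 0 ⇒ P_{Aroma} = 77/6 + (1/3)P_{Brew}.
By symmetry P_{Brew} = P_{Aroma}; substituting into the reaction function, (2/3)P_{Aroma} = 77/6 and P_{Aroma} = 19.25.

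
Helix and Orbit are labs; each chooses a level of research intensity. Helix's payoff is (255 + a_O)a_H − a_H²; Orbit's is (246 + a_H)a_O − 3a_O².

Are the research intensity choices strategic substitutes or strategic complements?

Expanding Helix's payoff: 255a_H + a_Oa_H − a_H².
∂π/∂a_H = 255 + a_O − 2a_H = 0, so a_H = 127.5 + 0.5a_O.
The best-response slope da_H/da_O = 0.5 > 0: the reaction function is upward-sloping, so the choices are strategic complements.

strategic complements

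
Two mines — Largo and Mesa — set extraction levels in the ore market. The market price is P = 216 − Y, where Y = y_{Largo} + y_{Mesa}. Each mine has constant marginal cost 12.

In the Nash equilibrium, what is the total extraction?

Mine Largo's profit: π = y_{Largo}(216 − (y_{Largo} + y_{Mesa})) − 12y_{Largo}.
∂π/∂y_{Largo} = 204 − 2y_{Largo} − y_{Mesa} = 0, so y_{Largo} = 102 − 0.5y_{Mesa}.
Setting y_{Largo} = y_{Mesa} in the reaction function: y_{Largo} = 102 − 0.5y_{Largo}, so y_{Largo} = 102 / 1.5 = 68.
Total extraction: 68 + 68 = 136.

136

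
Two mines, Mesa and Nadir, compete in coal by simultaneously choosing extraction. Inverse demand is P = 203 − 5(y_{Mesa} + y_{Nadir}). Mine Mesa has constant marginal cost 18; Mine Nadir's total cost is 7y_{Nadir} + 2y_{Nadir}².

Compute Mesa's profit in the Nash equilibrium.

980

Mine Mesa's profit: π = y_{Mesa}(203 − 5(y_{Mesa} + y_{Nadir})) − 18y_{Mesa}.
∂π/∂y_{Mesa} = 185 − 10y_{Mesa} − 5y_{Nadir} = 0, so y_{Mesa} = 18.5 − 0.5y_{Nadir}.
For Nadir: ∂π/∂y_{Nadir} = 196 − 14y_{Nadir} − 5y_{Mesa} = 0 ⇒ y_{Nadir} = 14 − (5/14)y_{Mesa}.
Substituting the second reaction function into the first: y_{Mesa} = 18.5 − 0.5(14 − (5/14)y_{Mesa}), which gives (23/28)y_{Mesa} = 11.5 ⇒ y_{Mesa} = 14.
Then y_{Nadir} = 14 − (5/14)·14 = 9.
Price P = 203 − 5·23 = 88.
Mesa's profit: (88 − 18)·14 = 980.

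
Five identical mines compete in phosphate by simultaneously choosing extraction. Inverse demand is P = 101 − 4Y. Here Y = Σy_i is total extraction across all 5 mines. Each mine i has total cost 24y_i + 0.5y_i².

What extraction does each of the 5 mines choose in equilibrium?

3.08

A representative mine's profit is π_i = y_i(101 − 4Y) − 24y_i − 0.5y_i², with Y = y_i + Σ_{j≠i} y_j.
First-order condition: 77 − 9y_i − 4Σ_{j≠i} y_j = 0.
In a symmetric equilibrium every mine chooses the same y, so Σ_{j≠i} y_j = 4y. The condition becomes 77 − 25y = 0, giving y = 77/25 = 3.08.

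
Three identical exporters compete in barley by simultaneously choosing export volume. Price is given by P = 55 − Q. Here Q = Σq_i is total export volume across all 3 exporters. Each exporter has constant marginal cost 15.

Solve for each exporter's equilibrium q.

10

A representative exporter's profit is π_i = q_i(55 − Q) − 15q_i, with Q = q_i + Σ_{j≠i} q_j.
First-order condition: 40 − 2q_i − Σ_{j≠i} q_j = 0.
In a symmetric equilibrium every exporter chooses the same q, so Σ_{j≠i} q_j = 2q. The condition becomes 40 − 4q = 0, giving q = 40/4 = 10.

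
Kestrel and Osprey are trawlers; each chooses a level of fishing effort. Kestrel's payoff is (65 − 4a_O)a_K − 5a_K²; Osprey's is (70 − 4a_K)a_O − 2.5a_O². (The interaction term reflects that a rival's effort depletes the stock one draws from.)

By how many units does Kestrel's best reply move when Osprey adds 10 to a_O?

-4

Expanding Kestrel's payoff: 65a_K − 4a_Oa_K − 5a_K².
∂π/∂a_K = 65 − 4a_O − 10a_K = 0, so a_K = 6.5 − 0.4a_O.
The reaction-function slope is −0.4, so a 10-unit rise in a_O moves a_K by −0.4 × 10 = −4. Kestrel's best response falls — the actions are strategic substitutes.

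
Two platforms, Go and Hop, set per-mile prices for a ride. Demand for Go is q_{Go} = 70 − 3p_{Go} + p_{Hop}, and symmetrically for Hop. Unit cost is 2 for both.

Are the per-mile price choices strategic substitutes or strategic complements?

strategic complements

Go's profit: π = (p_{Go} − 2)(70 − 3p_{Go} + p_{Hop}).
∂π/∂p_{Go} = 76 − 6p_{Go} + p_{Hop} = 0 ⇒ p_{Go} = 38/3 + (1/6)p_{Hop}.
The best-response slope dp_{Go}/dp_{Hop} = 1/6 > 0: the reaction function is upward-sloping, so the choices are strategic complements.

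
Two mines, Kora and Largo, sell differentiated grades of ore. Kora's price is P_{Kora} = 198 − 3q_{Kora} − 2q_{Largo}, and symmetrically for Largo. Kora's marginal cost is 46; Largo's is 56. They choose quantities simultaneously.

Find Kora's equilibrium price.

Mine Kora's profit: π = q_{Kora}(198 − 3q_{Kora} − 2q_{Largo}) − 46q_{Kora}.
∂π/∂q_{Kora} = 152 − 6q_{Kora} − 2q_{Largo} = 0 ⇒ q_{Kora} = 76/3 − (1/3)q_{Largo}.
Similarly q_{Largo} = 71/3 − (1/3)q_{Kora}.
Solving the two reaction functions simultaneously: (1 − (−1/3)(−1/3))q_{Kora} = 76/3 − (1/3)·(71/3), so (8/9)q_{Kora} = 157/9 and q_{Kora} = 19.625.
Then q_{Largo} = 71/3 − (1/3)·19.625 = 17.125.
P_{Kora} = 198 − 3·19.625 − 2·17.125 = 104.875.

104.875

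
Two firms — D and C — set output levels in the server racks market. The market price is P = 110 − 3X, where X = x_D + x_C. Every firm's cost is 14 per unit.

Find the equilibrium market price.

46

Firm D's profit: π = x_D(110 − 3(x_D + x_C)) − 14x_D.
∂π/∂x_D = 96 − 6x_D − 3x_C = 0, so x_D = 16 − 0.5x_C.
The game is symmetric, so in equilibrium x_C = x_D: the reaction function gives 1.5x_D = 16, hence x_D = 32/3.
Equilibrium price: P = 110 − 3·(64/3) = 46.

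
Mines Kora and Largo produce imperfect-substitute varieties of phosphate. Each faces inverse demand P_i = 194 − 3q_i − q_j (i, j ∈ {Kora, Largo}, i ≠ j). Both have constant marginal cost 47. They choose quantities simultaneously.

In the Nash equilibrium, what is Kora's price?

Mine Kora's profit: π = q_{Kora}(194 − 3q_{Kora} − q_{Largo}) − 47q_{Kora}.
∂π/∂q_{Kora} = 147 − 6q_{Kora} − q_{Largo} = 0 ⇒ q_{Kora} = 24.5 − (1/6)q_{Largo}.
By symmetry q_{Largo} = q_{Kora}; substituting into the reaction function, (7/6)q_{Kora} = 24.5 and q_{Kora} = 21.
P_{Kora} = 194 − 3·21 − 21 = 110.

110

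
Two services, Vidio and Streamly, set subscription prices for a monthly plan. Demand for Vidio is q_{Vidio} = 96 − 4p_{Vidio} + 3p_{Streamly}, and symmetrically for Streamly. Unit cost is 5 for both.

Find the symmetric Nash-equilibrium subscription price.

Vidio's profit: π = (p_{Vidio} − 5)(96 − 4p_{Vidio} + 3p_{Streamly}).
∂π/∂p_{Vidio} = 116 − 8p_{Vidio} + 3p_{Streamly} = 0 ⇒ p_{Vidio} = 14.5 + 0.375p_{Streamly}.
The game is symmetric, so in equilibrium p_{Streamly} = p_{Vidio}: the reaction function gives 0.625p_{Vidio} = 14.5, hence p_{Vidio} = 23.2.

23.2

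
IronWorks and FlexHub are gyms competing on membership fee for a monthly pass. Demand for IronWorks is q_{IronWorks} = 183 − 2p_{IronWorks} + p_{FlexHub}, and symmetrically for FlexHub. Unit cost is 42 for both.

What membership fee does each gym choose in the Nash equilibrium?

89

IronWorks's profit: π = (p_{IronWorks} − 42)(183 − 2p_{IronWorks} + p_{FlexHub}).
∂π/∂p_{IronWorks} = 267 − 4p_{IronWorks} + p_{FlexHub} = 0 ⇒ p_{IronWorks} = 66.75 + 0.25p_{FlexHub}.
By symmetry p_{FlexHub} = p_{IronWorks}; substituting into the reaction function, 0.75p_{IronWorks} = 66.75 and p_{IronWorks} = 89.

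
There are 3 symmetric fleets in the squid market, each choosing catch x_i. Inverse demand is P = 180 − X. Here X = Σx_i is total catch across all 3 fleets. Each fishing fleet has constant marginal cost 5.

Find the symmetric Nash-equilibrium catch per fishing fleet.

43.75

A representative fishing fleet's profit is π_i = x_i(180 − X) − 5x_i, with X = x_i + Σ_{j≠i} x_j.
First-order condition: 175 − 2x_i − Σ_{j≠i} x_j = 0.
Imposing symmetry (x_j = x for all j) turns Σ_{j≠i} x_j into 2x, so 175 = 4x and x = 43.75.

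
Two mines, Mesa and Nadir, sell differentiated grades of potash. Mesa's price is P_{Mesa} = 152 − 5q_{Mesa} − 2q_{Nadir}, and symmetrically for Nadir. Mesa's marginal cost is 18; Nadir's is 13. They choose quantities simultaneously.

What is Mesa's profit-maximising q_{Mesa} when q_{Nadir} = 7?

Mine Mesa's profit: π = q_{Mesa}(152 − 5q_{Mesa} − 2q_{Nadir}) − 18q_{Mesa}.
∂π/∂q_{Mesa} = 134 − 10q_{Mesa} − 2q_{Nadir} = 0 ⇒ q_{Mesa} = 13.4 − 0.2q_{Nadir}.
At q_{Nadir} = 7: q_{Mesa} = 13.4 − 0.2·7 = 12.

12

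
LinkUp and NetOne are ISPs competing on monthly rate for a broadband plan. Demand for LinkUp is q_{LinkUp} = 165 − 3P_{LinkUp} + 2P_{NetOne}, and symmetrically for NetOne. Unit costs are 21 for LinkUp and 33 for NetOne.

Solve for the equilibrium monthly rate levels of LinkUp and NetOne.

59.25, 63.75

LinkUp's profit: π = (P_{LinkUp} − 21)(165 − 3P_{LinkUp} + 2P_{NetOne}).
∂π/∂P_{LinkUp} = 228 − 6P_{LinkUp} + 2P_{NetOne} = 0 ⇒ P_{LinkUp} = 38 + (1/3)P_{NetOne}.
Similarly P_{NetOne} = 44 + (1/3)P_{LinkUp}.
Solving the two reaction functions simultaneously: (1 − (1/3)(1/3))P_{LinkUp} = 38 + (1/3)·44, so (8/9)P_{LinkUp} = 158/3 and P_{LinkUp} = 59.25.
Then P_{NetOne} = 44 + (1/3)·59.25 = 63.75.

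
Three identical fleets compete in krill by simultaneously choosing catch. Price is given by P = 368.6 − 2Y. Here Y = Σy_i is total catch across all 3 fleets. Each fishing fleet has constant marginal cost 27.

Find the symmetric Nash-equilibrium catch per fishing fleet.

A representative fishing fleet's profit is π_i = y_i(368.6 − 2Y) − 27y_i, with Y = y_i + Σ_{j≠i} y_j.
First-order condition: 341.6 − 4y_i − 2Σ_{j≠i} y_j = 0.
In a symmetric equilibrium every fishing fleet chooses the same y, so Σ_{j≠i} y_j = 2y. The condition becomes 341.6 − 8y = 0, giving y = 341.6/8 = 42.7.

42.7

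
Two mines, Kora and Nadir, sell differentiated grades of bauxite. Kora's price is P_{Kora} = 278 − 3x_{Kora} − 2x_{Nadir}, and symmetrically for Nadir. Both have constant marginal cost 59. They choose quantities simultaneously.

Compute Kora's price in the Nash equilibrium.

Mine Kora's profit: π = x_{Kora}(278 − 3x_{Kora} − 2x_{Nadir}) − 59x_{Kora}.
∂π/∂x_{Kora} = 219 − 6x_{Kora} − 2x_{Nadir} = 0 ⇒ x_{Kora} = 36.5 − (1/3)x_{Nadir}.
The game is symmetric, so in equilibrium x_{Nadir} = x_{Kora}: the reaction function gives (4/3)x_{Kora} = 36.5, hence x_{Kora} = 27.375.
P_{Kora} = 278 − 3·27.375 − 2·27.375 = 141.125.

141.125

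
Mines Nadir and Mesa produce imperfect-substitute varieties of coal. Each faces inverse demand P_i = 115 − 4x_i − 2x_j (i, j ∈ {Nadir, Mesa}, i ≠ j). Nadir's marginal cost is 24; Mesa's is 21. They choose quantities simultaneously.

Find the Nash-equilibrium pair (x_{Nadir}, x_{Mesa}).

Mine Nadir's profit: π = x_{Nadir}(115 − 4x_{Nadir} − 2x_{Mesa}) − 24x_{Nadir}.
∂π/∂x_{Nadir} = 91 − 8x_{Nadir} − 2x_{Mesa} = 0 ⇒ x_{Nadir} = 11.375 − 0.25x_{Mesa}.
Similarly x_{Mesa} = 11.75 − 0.25x_{Nadir}.
Plugging x_{Mesa} into Nadir's best response: x_{Nadir} = 11.375 − 0.25(11.75 − 0.25x_{Nadir}) ⇒ 0.9375x_{Nadir} = 8.4375, so x_{Nadir} = 9.
Then x_{Mesa} = 11.75 − 0.25·9 = 9.5.

9, 9.5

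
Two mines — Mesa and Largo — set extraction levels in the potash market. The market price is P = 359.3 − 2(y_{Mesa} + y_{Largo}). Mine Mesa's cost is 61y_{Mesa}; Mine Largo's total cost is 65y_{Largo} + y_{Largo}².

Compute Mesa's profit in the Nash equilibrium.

Mine Mesa's profit: π = y_{Mesa}(359.3 − 2(y_{Mesa} + y_{Largo})) − 61y_{Mesa}.
∂π/∂y_{Mesa} = 298.3 − 4y_{Mesa} − 2y_{Largo} = 0, so y_{Mesa} = 74.575 − 0.5y_{Largo}.
For Largo: ∂π/∂y_{Largo} = 294.3 − 6y_{Largo} − 2y_{Mesa} = 0 ⇒ y_{Largo} = 49.05 − (1/3)y_{Mesa}.
Plugging y_{Largo} into Mesa's best response: y_{Mesa} = 74.575 − 0.5(49.05 − (1/3)y_{Mesa}) ⇒ (5/6)y_{Mesa} = 50.05, so y_{Mesa} = 60.06.
Then y_{Largo} = 49.05 − (1/3)·60.06 = 29.03.
Price P = 359.3 − 2·89.09 = 181.12.
Mesa's profit: (181.12 − 61)·60.06 = 7214.4072.

7214.4072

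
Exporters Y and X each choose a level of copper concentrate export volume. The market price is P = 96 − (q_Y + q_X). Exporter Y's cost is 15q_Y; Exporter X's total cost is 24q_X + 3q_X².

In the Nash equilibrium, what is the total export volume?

Exporter Y's profit: π = q_Y(96 − (q_Y + q_X)) − 15q_Y.
∂π/∂q_Y = 81 − 2q_Y − q_X = 0, so q_Y = 40.5 − 0.5q_X.
For X: ∂π/∂q_X = 72 − 8q_X − q_Y = 0 ⇒ q_X = 9 − 0.125q_Y.
Substituting the second reaction function into the first: q_Y = 40.5 − 0.5(9 − 0.125q_Y), which gives 0.9375q_Y = 36 ⇒ q_Y = 38.4.
Then q_X = 9 − 0.125·38.4 = 4.2.
Total export volume: 38.4 + 4.2 = 42.6.

42.6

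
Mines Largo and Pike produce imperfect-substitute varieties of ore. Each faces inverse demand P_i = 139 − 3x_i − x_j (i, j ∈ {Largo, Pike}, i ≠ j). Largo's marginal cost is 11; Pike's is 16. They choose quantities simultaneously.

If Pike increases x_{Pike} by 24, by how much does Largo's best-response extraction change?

Mine Largo's profit: π = x_{Largo}(139 − 3x_{Largo} − x_{Pike}) − 11x_{Largo}.
∂π/∂x_{Largo} = 128 − 6x_{Largo} − x_{Pike} = 0 ⇒ x_{Largo} = 64/3 − (1/6)x_{Pike}.
The reaction-function slope is −1/6, so a 24-unit rise in x_{Pike} moves x_{Largo} by −1/6 × 24 = −4. Largo's best response falls — the actions are strategic substitutes.

-4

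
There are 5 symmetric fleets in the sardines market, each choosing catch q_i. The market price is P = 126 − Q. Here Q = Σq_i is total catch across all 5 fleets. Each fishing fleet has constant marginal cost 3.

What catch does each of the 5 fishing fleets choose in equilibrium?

20.5

A representative fishing fleet's profit is π_i = q_i(126 − Q) − 3q_i, with Q = q_i + Σ_{j≠i} q_j.
First-order condition: 123 − 2q_i − Σ_{j≠i} q_j = 0.
In a symmetric equilibrium every fishing fleet chooses the same q, so Σ_{j≠i} q_j = 4q. The condition becomes 123 − 6q = 0, giving q = 123/6 = 20.5.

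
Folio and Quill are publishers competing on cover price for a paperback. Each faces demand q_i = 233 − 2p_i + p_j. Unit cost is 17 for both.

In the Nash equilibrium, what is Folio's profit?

Folio's profit: π = (p_{Folio} − 17)(233 − 2p_{Folio} + p_{Quill}).
∂π/∂p_{Folio} = 267 − 4p_{Folio} + p_{Quill} = 0 ⇒ p_{Folio} = 66.75 + 0.25p_{Quill}.
The game is symmetric, so in equilibrium p_{Quill} = p_{Folio}: the reaction function gives 0.75p_{Folio} = 66.75, hence p_{Folio} = 89.
q_{Folio} = 233 − 2·89 + 89 = 144.
Profit = (89 − 17)·144 = 10368.

10368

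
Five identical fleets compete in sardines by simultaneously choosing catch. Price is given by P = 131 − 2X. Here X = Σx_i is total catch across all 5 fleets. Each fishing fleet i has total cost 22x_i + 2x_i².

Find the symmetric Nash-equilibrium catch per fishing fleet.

A representative fishing fleet's profit is π_i = x_i(131 − 2X) − 22x_i − 2x_i², with X = x_i + Σ_{j≠i} x_j.
First-order condition: 109 − 8x_i − 2Σ_{j≠i} x_j = 0.
With identical fishing fleets, set every x_j = x: then 109 − 8x − 8x = 0, i.e. x = 109/16 = 6.8125.

6.8125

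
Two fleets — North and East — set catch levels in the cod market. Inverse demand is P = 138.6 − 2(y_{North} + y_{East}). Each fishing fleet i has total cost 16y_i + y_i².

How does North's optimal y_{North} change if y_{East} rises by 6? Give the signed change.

Fishing fleet North's profit: π = y_{North}(138.6 − 2(y_{North} + y_{East})) − 16y_{North} − y_{North}².
∂π/∂y_{North} = 122.6 − 6y_{North} − 2y_{East} = 0, so y_{North} = 613/30 − (1/3)y_{East}.
The reaction-function slope is −1/3, so a 6-unit rise in y_{East} moves y_{North} by −1/3 × 6 = −2. North's best response falls — the actions are strategic substitutes.

-2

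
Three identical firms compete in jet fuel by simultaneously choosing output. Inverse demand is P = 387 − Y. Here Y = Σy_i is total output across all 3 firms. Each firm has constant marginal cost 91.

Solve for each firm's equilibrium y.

A representative firm's profit is π_i = y_i(387 − Y) − 91y_i, with Y = y_i + Σ_{j≠i} y_j.
First-order condition: 296 − 2y_i − Σ_{j≠i} y_j = 0.
With identical firms, set every y_j = y: then 296 − 2y − 2y = 0, i.e. y = 296/4 = 74.

74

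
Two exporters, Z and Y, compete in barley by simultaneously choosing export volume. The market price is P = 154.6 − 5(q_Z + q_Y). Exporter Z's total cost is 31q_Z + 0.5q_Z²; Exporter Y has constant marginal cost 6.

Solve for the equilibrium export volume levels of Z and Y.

Exporter Z's profit: π = q_Z(154.6 − 5(q_Z + q_Y)) − 31q_Z − 0.5q_Z².
∂π/∂q_Z = 123.6 − 11q_Z − 5q_Y = 0, so q_Z = 618/55 − (5/11)q_Y.
For Y: ∂π/∂q_Y = 148.6 − 10q_Y − 5q_Z = 0 ⇒ q_Y = 14.86 − 0.5q_Z.
Solving the two reaction functions simultaneously: (1 − (−5/11)(−0.5))q_Z = 618/55 − (5/11)·14.86, so (17/22)q_Z = 493/110 and q_Z = 5.8.
Then q_Y = 14.86 − 0.5·5.8 = 11.96.

5.8, 11.96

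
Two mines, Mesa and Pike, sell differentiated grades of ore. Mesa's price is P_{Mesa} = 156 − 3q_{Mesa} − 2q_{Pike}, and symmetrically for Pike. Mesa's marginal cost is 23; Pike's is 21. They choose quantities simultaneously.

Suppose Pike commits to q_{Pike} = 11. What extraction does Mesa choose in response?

Mine Mesa's profit: π = q_{Mesa}(156 − 3q_{Mesa} − 2q_{Pike}) − 23q_{Mesa}.
∂π/∂q_{Mesa} = 133 − 6q_{Mesa} − 2q_{Pike} = 0 ⇒ q_{Mesa} = 133/6 − (1/3)q_{Pike}.
At q_{Pike} = 11: q_{Mesa} = 133/6 − (1/3)·11 = 18.5.

18.5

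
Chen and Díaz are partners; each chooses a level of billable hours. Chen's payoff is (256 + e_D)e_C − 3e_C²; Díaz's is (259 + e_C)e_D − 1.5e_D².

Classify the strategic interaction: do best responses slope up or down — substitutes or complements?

strategic complements

Expanding Chen's payoff: 256e_C + e_De_C − 3e_C².
∂π/∂e_C = 256 + e_D − 6e_C = 0, so e_C = 128/3 + (1/6)e_D.
The best-response slope de_C/de_D = 1/6 > 0: the reaction function is upward-sloping, so the choices are strategic complements.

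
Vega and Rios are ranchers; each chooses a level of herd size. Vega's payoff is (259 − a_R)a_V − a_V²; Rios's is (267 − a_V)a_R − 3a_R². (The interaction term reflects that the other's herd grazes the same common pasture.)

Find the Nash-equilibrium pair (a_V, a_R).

117, 25

Expanding Vega's payoff: 259a_V − a_Ra_V − a_V².
∂π/∂a_V = 259 − a_R − 2a_V = 0, so a_V = 129.5 − 0.5a_R.
Likewise for Rios: a_R = 44.5 − (1/6)a_V.
Substituting the second reaction function into the first: a_V = 129.5 − 0.5(44.5 − (1/6)a_V), which gives (11/12)a_V = 107.25 ⇒ a_V = 117.
Then a_R = 44.5 − (1/6)·117 = 25.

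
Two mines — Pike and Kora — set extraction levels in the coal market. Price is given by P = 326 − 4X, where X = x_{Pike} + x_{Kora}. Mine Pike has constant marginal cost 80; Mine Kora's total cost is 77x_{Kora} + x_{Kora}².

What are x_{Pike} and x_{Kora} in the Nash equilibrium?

Mine Pike's profit: π = x_{Pike}(326 − 4(x_{Pike} + x_{Kora})) − 80x_{Pike}.
∂π/∂x_{Pike} = 246 − 8x_{Pike} − 4x_{Kora} = 0, so x_{Pike} = 30.75 − 0.5x_{Kora}.
For Kora: ∂π/∂x_{Kora} = 249 − 10x_{Kora} − 4x_{Pike} = 0 ⇒ x_{Kora} = 24.9 − 0.4x_{Pike}.
Solving the two reaction functions simultaneously: (1 − (−0.5)(−0.4))x_{Pike} = 30.75 − 0.5·24.9, so 0.8x_{Pike} = 18.3 and x_{Pike} = 22.875.
Then x_{Kora} = 24.9 − 0.4·22.875 = 15.75.

22.875, 15.75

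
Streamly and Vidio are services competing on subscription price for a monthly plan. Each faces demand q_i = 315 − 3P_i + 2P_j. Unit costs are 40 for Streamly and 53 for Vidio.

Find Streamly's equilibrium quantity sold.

213.5625

Streamly's profit: π = (P_{Streamly} − 40)(315 − 3P_{Streamly} + 2P_{Vidio}).
∂π/∂P_{Streamly} = 435 − 6P_{Streamly} + 2P_{Vidio} = 0 ⇒ P_{Streamly} = 72.5 + (1/3)P_{Vidio}.
Similarly P_{Vidio} = 79 + (1/3)P_{Streamly}.
Plugging P_{Vidio} into Streamly's best response: P_{Streamly} = 72.5 + (1/3)(79 + (1/3)P_{Streamly}) ⇒ (8/9)P_{Streamly} = 593/6, so P_{Streamly} = 111.1875.
Then P_{Vidio} = 79 + (1/3)·111.1875 = 116.0625.
q_{Streamly} = 315 − 3·111.1875 + 2·116.0625 = 213.5625.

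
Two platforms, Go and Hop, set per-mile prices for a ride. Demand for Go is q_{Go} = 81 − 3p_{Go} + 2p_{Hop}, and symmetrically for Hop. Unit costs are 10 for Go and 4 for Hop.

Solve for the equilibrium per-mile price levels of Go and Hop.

Go's profit: π = (p_{Go} − 10)(81 − 3p_{Go} + 2p_{Hop}).
∂π/∂p_{Go} = 111 − 6p_{Go} + 2p_{Hop} = 0 ⇒ p_{Go} = 18.5 + (1/3)p_{Hop}.
Similarly p_{Hop} = 15.5 + (1/3)p_{Go}.
Plugging p_{Hop} into Go's best response: p_{Go} = 18.5 + (1/3)(15.5 + (1/3)p_{Go}) ⇒ (8/9)p_{Go} = 71/3, so p_{Go} = 26.625.
Then p_{Hop} = 15.5 + (1/3)·26.625 = 24.375.

26.625, 24.375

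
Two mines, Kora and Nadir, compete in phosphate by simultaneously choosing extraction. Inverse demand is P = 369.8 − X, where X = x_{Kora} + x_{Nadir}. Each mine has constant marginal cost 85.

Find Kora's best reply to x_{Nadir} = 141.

Mine Kora's profit: π = x_{Kora}(369.8 − (x_{Kora} + x_{Nadir})) − 85x_{Kora}.
∂π/∂x_{Kora} = 284.8 − 2x_{Kora} − x_{Nadir} = 0, so x_{Kora} = 142.4 − 0.5x_{Nadir}.
At x_{Nadir} = 141: x_{Kora} = 142.4 − 0.5·141 = 71.9.

71.9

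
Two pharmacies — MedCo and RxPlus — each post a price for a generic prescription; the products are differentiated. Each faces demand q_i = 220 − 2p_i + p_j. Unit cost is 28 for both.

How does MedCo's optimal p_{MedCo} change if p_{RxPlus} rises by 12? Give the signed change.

MedCo's profit: π = (p_{MedCo} − 28)(220 − 2p_{MedCo} + p_{RxPlus}).
∂π/∂p_{MedCo} = 276 − 4p_{MedCo} + p_{RxPlus} = 0 ⇒ p_{MedCo} = 69 + 0.25p_{RxPlus}.
The reaction-function slope is 0.25, so a 12-unit rise in p_{RxPlus} moves p_{MedCo} by 0.25 × 12 = 3. MedCo's best response rises — the actions are strategic complements.

3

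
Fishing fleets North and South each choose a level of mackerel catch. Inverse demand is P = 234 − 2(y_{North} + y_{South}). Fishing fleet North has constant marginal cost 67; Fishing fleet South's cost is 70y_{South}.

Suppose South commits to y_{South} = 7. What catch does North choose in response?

Fishing fleet North's profit: π = y_{North}(234 − 2(y_{North} + y_{South})) − 67y_{North}.
∂π/∂y_{North} = 167 − 4y_{North} − 2y_{South} = 0, so y_{North} = 41.75 − 0.5y_{South}.
At y_{South} = 7: y_{North} = 41.75 − 0.5·7 = 38.25.

38.25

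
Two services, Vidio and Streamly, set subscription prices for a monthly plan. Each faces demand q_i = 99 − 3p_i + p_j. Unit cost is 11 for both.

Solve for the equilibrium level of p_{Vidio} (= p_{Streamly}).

26.4

Vidio's profit: π = (p_{Vidio} − 11)(99 − 3p_{Vidio} + p_{Streamly}).
∂π/∂p_{Vidio} = 132 − 6p_{Vidio} + p_{Streamly} = 0 ⇒ p_{Vidio} = 22 + (1/6)p_{Streamly}.
By symmetry p_{Streamly} = p_{Vidio}; substituting into the reaction function, (5/6)p_{Vidio} = 22 and p_{Vidio} = 26.4.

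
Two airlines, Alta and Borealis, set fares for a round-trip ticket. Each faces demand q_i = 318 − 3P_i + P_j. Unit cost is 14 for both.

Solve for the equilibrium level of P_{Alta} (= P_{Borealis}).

Alta's profit: π = (P_{Alta} − 14)(318 − 3P_{Alta} + P_{Borealis}).
∂π/∂P_{Alta} = 360 − 6P_{Alta} + P_{Borealis} = 0 ⇒ P_{Alta} = 60 + (1/6)P_{Borealis}.
Setting P_{Alta} = P_{Borealis} in the reaction function: P_{Alta} = 60 + (1/6)P_{Alta}, so P_{Alta} = 60 / (5/6) = 72.

72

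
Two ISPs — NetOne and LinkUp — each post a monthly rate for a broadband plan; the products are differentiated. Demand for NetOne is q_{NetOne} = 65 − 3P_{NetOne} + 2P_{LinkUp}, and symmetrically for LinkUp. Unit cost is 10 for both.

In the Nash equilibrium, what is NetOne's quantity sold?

NetOne's profit: π = (P_{NetOne} − 10)(65 − 3P_{NetOne} + 2P_{LinkUp}).
∂π/∂P_{NetOne} = 95 − 6P_{NetOne} + 2P_{LinkUp} = 0 ⇒ P_{NetOne} = 95/6 + (1/3)P_{LinkUp}.
The game is symmetric, so in equilibrium P_{LinkUp} = P_{NetOne}: the reaction function gives (2/3)P_{NetOne} = 95/6, hence P_{NetOne} = 23.75.
q_{NetOne} = 65 − 3·23.75 + 2·23.75 = 41.25.

41.25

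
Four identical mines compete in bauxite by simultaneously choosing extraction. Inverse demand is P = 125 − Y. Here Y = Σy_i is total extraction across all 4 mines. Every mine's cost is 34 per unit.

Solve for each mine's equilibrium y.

18.2

A representative mine's profit is π_i = y_i(125 − Y) − 34y_i, with Y = y_i + Σ_{j≠i} y_j.
First-order condition: 91 − 2y_i − Σ_{j≠i} y_j = 0.
Imposing symmetry (y_j = y for all j) turns Σ_{j≠i} y_j into 3y, so 91 = 5y and y = 18.2.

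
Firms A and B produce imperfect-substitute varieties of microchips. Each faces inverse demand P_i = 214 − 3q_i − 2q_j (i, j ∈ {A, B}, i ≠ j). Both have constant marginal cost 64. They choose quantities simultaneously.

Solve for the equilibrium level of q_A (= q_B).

Firm A's profit: π = q_A(214 − 3q_A − 2q_B) − 64q_A.
∂π/∂q_A = 150 − 6q_A − 2q_B = 0 ⇒ q_A = 25 − (1/3)q_B.
The game is symmetric, so in equilibrium q_B = q_A: the reaction function gives (4/3)q_A = 25, hence q_A = 18.75.

18.75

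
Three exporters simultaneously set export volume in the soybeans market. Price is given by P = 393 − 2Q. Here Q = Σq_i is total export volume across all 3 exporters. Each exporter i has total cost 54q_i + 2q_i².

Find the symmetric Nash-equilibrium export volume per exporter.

28.25

A representative exporter's profit is π_i = q_i(393 − 2Q) − 54q_i − 2q_i², with Q = q_i + Σ_{j≠i} q_j.
First-order condition: 339 − 8q_i − 2Σ_{j≠i} q_j = 0.
In a symmetric equilibrium every exporter chooses the same q, so Σ_{j≠i} q_j = 2q. The condition becomes 339 − 12q = 0, giving q = 339/12 = 28.25.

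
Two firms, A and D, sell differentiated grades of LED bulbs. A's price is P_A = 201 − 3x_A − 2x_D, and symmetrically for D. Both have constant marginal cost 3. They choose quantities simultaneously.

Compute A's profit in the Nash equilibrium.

Firm A's profit: π = x_A(201 − 3x_A − 2x_D) − 3x_A.
∂π/∂x_A = 198 − 6x_A − 2x_D = 0 ⇒ x_A = 33 − (1/3)x_D.
By symmetry x_D = x_A; substituting into the reaction function, (4/3)x_A = 33 and x_A = 24.75.
P_A = 201 − 3·24.75 − 2·24.75 = 77.25.
Profit = (77.25 − 3)·24.75 = 1837.6875.

1837.6875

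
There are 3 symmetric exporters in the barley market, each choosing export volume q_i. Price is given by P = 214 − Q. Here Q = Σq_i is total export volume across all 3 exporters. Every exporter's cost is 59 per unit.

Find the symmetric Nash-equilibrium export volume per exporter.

A representative exporter's profit is π_i = q_i(214 − Q) − 59q_i, with Q = q_i + Σ_{j≠i} q_j.
First-order condition: 155 − 2q_i − Σ_{j≠i} q_j = 0.
In a symmetric equilibrium every exporter chooses the same q, so Σ_{j≠i} q_j = 2q. The condition becomes 155 − 4q = 0, giving q = 155/4 = 38.75.

38.75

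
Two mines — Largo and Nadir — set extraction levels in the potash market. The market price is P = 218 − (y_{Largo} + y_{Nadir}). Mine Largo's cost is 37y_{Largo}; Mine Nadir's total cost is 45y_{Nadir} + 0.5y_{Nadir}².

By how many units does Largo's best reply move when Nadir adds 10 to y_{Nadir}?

Mine Largo's profit: π = y_{Largo}(218 − (y_{Largo} + y_{Nadir})) − 37y_{Largo}.
∂π/∂y_{Largo} = 181 − 2y_{Largo} − y_{Nadir} = 0, so y_{Largo} = 90.5 − 0.5y_{Nadir}.
The reaction-function slope is −0.5, so a 10-unit rise in y_{Nadir} moves y_{Largo} by −0.5 × 10 = −5. Largo's best response falls — the actions are strategic substitutes.

-5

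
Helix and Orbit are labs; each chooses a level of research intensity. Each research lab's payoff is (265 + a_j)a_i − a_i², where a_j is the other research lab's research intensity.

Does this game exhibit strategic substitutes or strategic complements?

Helix's payoff is (265 + a_O)a_H − a_H².
∂π/∂a_H = 265 + a_O − 2a_H = 0, so a_H = 132.5 + 0.5a_O.
The best-response slope da_H/da_O = 0.5 > 0: the reaction function is upward-sloping, so the choices are strategic complements.

strategic complements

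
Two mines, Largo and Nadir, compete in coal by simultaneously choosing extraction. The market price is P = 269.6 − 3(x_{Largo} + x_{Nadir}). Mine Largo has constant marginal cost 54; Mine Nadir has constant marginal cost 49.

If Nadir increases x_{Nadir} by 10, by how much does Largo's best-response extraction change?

-5

Mine Largo's profit: π = x_{Largo}(269.6 − 3(x_{Largo} + x_{Nadir})) − 54x_{Largo}.
∂π/∂x_{Largo} = 215.6 − 6x_{Largo} − 3x_{Nadir} = 0, so x_{Largo} = 539/15 − 0.5x_{Nadir}.
The reaction-function slope is −0.5, so a 10-unit rise in x_{Nadir} moves x_{Largo} by −0.5 × 10 = −5. Largo's best response falls — the actions are strategic substitutes.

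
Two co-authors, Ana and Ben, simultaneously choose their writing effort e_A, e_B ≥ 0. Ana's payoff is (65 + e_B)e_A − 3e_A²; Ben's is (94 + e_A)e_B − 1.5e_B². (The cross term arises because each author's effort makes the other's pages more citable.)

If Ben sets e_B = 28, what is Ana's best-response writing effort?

15.5

Expanding Ana's payoff: 65e_A + e_Be_A − 3e_A².
∂π/∂e_A = 65 + e_B − 6e_A = 0, so e_A = 65/6 + (1/6)e_B.
At e_B = 28: e_A = 65/6 + (1/6)·28 = 15.5.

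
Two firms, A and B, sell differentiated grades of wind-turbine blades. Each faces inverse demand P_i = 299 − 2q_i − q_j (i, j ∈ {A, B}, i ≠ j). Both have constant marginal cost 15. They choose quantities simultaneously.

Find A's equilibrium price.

128.6

Firm A's profit: π = q_A(299 − 2q_A − q_B) − 15q_A.
∂π/∂q_A = 284 − 4q_A − q_B = 0 ⇒ q_A = 71 − 0.25q_B.
By symmetry q_B = q_A; substituting into the reaction function, 1.25q_A = 71 and q_A = 56.8.
P_A = 299 − 2·56.8 − 56.8 = 128.6.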